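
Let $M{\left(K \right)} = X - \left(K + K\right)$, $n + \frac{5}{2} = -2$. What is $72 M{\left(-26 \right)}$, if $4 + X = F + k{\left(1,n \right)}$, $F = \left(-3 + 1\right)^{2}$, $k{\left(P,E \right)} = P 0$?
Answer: $3744$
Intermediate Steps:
$n = - \frac{9}{2}$ ($n = - \frac{5}{2} - 2 = - \frac{9}{2} \approx -4.5$)
$k{\left(P,E \right)} = 0$
$F = 4$ ($F = \left(-2\right)^{2} = 4$)
$X = 0$ ($X = -4 + \left(4 + 0\right) = -4 + 4 = 0$)
$M{\left(K \right)} = - 2 K$ ($M{\left(K \right)} = 0 - \left(K + K\right) = 0 - 2 K = - 2 K$)
$72 M{\left(-26 \right)} = 72 \left(\left(-2\right) \left(-26\right)\right) = 72 \cdot 52 = 3744$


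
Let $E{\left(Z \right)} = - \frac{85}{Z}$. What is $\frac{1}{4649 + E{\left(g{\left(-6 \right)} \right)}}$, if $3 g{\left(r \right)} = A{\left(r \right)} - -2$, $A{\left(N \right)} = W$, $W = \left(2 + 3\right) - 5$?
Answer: $\frac{2}{9043} \approx 0.00022117$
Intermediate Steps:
$W = 0$ ($W = 5 - 5 = 0$)
$A{\left(N \right)} = 0$
$g{\left(r \right)} = \frac{2}{3}$ ($g{\left(r \right)} = \frac{0 - -2}{3} = \frac{0 + 2}{3} = \frac{1}{3} \cdot 2 = \frac{2}{3}$)
$\frac{1}{4649 + E{\left(g{\left(-6 \right)} \right)}} = \frac{1}{4649 - \frac{85}{\frac{2}{3}}} = \frac{1}{4649 - \frac{255}{2}} = \frac{1}{\frac{9043}{2}} = \frac{2}{9043}$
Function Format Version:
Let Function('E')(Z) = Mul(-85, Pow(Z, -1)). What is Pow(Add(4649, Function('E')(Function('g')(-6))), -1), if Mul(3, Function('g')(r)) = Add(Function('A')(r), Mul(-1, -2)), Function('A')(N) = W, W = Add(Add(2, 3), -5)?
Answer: Rational(2, 9043) ≈ 0.00022117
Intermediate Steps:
W = 0 (W = Add(5, -5) = 0)
Function('A')(N) = 0
Function('g')(r) = Rational(2, 3) (Function('g')(r) = Mul(Rational(1, 3), Add(0, Mul(-1, -2))) = Mul(Rational(1, 3), Add(0, 2)) = Mul(Rational(1, 3), 2) = Rational(2, 3))
Pow(Add(4649, Function('E')(Function('g')(-6))), -1) = Pow(Add(4649, Mul(-85, Pow(Rational(2, 3), -1))), -1) = Pow(Add(4649, Mul(-85, Rational(3, 2))), -1) = Pow(Add(4649, Rational(-255, 2)), -1) = Pow(Rational(9043, 2), -1) = Rational(2, 9043)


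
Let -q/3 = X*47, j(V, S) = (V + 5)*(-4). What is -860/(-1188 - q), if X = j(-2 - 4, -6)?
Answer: 215/156 ≈ 1.3782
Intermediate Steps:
j(V, S) = -20 - 4*V (j(V, S) = (5 + V)*(-4) = -20 - 4*V)
X = 4 (X = -20 - 4*(-2 - 4) = -20 - 4*(-6) = -20 + 24 = 4)
q = -564 (q = -12*47 = -3*188 = -564)
-860/(-1188 - q) = -860/(-1188 - 1*(-564)) = -860/(-1188 + 564) = -860/(-624) = -860*(-1/624) = 215/156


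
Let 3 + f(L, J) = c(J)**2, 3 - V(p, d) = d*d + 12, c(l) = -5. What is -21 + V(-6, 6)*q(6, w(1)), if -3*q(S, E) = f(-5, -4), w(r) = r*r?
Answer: 309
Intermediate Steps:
w(r) = r**2
V(p, d) = -9 - d**2 (V(p, d) = 3 - (d*d + 12) = 3 - (d**2 + 12) = 3 - (12 + d**2) = 3 + (-12 - d**2) = -9 - d**2)
f(L, J) = 22 (f(L, J) = -3 + (-5)**2 = -3 + 25 = 22)
q(S, E) = -22/3 (q(S, E) = -1/3*22 = -22/3)
-21 + V(-6, 6)*q(6, w(1)) = -21 + (-9 - 1*6**2)*(-22/3) = -21 + (-9 - 1*36)*(-22/3) = -21 + (-9 - 36)*(-22/3) = -21 - 45*(-22/3) = -21 + 330 = 309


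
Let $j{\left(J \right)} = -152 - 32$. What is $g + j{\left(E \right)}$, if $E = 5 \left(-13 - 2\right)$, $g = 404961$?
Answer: $404777$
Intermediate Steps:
$E = -75$ ($E = 5 \left(-15\right) = -75$)
$j{\left(J \right)} = -184$
$g + j{\left(E \right)} = 404961 - 184 = 404777$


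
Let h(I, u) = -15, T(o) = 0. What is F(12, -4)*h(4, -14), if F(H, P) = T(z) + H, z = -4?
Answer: -180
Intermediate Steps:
F(H, P) = H (F(H, P) = 0 + H = H)
F(12, -4)*h(4, -14) = 12*(-15) = -180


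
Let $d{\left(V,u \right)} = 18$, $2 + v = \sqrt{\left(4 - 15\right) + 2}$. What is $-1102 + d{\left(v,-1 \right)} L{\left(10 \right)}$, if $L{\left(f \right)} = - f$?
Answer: $-1282$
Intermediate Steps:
$v = -2 + 3 i$ ($v = -2 + \sqrt{\left(4 - 15\right) + 2} = -2 + \sqrt{-11 + 2} = -2 + \sqrt{-9} = -2 + 3 i \approx -2.0 + 3.0 i$)
$-1102 + d{\left(v,-1 \right)} L{\left(10 \right)} = -1102 + 18 \left(\left(-1\right) 10\right) = -1102 + 18 \left(-10\right) = -1102 - 180 = -1282$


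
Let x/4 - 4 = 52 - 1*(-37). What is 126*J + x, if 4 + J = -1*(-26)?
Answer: 3144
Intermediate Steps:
x = 372 (x = 16 + 4*(52 - 1*(-37)) = 16 + 4*(52 + 37) = 16 + 4*89 = 16 + 356 = 372)
J = 22 (J = -4 - 1*(-26) = -4 + 26 = 22)
126*J + x = 126*22 + 372 = 2772 + 372 = 3144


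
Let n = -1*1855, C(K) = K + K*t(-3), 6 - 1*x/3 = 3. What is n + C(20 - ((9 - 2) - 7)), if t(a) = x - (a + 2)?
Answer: -1635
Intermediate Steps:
x = 9 (x = 18 - 3*3 = 18 - 9 = 9)
t(a) = 7 - a (t(a) = 9 - (a + 2) = 9 - (2 + a) = 9 + (-2 - a) = 7 - a)
C(K) = 11*K (C(K) = K + K*(7 - 1*(-3)) = K + K*(7 + 3) = K + K*10 = K + 10*K = 11*K)
n = -1855
n + C(20 - ((9 - 2) - 7)) = -1855 + 11*(20 - ((9 - 2) - 7)) = -1855 + 11*(20 - (7 - 7)) = -1855 + 11*(20 - 1*0) = -1855 + 11*(20 + 0) = -1855 + 11*20 = -1855 + 220 = -1635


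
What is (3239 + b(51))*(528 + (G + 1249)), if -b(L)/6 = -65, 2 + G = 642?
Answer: 8771293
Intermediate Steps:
G = 640 (G = -2 + 642 = 640)
b(L) = 390 (b(L) = -6*(-65) = 390)
(3239 + b(51))*(528 + (G + 1249)) = (3239 + 390)*(528 + (640 + 1249)) = 3629*(528 + 1889) = 3629*2417 = 8771293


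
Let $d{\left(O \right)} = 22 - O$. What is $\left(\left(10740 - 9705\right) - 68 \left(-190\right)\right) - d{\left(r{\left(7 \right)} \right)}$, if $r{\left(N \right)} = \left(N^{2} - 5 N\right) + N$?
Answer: $13954$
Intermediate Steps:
$r{\left(N \right)} = N^{2} - 4 N$
$\left(\left(10740 - 9705\right) - 68 \left(-190\right)\right) - d{\left(r{\left(7 \right)} \right)} = \left(\left(10740 - 9705\right) - 68 \left(-190\right)\right) - \left(22 - 7 \left(-4 + 7\right)\right) = \left(\left(10740 - 9705\right) - -12920\right) - \left(22 - 7 \cdot 3\right) = \left(1035 + 12920\right) - \left(22 - 21\right) = 13955 - \left(22 - 21\right) = 13955 - 1 = 13954$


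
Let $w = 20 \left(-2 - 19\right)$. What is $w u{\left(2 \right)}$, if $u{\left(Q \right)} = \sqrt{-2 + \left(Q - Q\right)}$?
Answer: $- 420 i \sqrt{2} \approx - 593.97 i$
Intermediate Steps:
$u{\left(Q \right)} = i \sqrt{2}$ ($u{\left(Q \right)} = \sqrt{-2 + 0} = \sqrt{-2} = i \sqrt{2}$)
$w = -420$ ($w = 20 \left(-21\right) = -420$)
$w u{\left(2 \right)} = - 420 i \sqrt{2}$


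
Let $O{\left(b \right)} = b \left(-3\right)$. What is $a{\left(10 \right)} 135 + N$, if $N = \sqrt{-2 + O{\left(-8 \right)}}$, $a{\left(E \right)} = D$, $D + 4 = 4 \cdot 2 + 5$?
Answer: $1215 + \sqrt{22} \approx 1219.7$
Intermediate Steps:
$O{\left(b \right)} = - 3 b$
$D = 9$ ($D = -4 + \left(4 \cdot 2 + 5\right) = -4 + \left(8 + 5\right) = -4 + 13 = 9$)
$a{\left(E \right)} = 9$
$N = \sqrt{22}$ ($N = \sqrt{-2 - -24} = \sqrt{-2 + 24} = \sqrt{22} \approx 4.6904$)
$a{\left(10 \right)} 135 + N = 9 \cdot 135 + \sqrt{22} = 1215 + \sqrt{22}$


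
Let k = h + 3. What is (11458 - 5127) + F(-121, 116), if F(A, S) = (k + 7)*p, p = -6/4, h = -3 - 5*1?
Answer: 6328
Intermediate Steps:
h = -8 (h = -3 - 5 = -8)
p = -3/2 (p = -6*1/4 = -3/2 ≈ -1.5000)
k = -5 (k = -8 + 3 = -5)
F(A, S) = -3 (F(A, S) = (-5 + 7)*(-3/2) = 2*(-3/2) = -3)
(11458 - 5127) + F(-121, 116) = (11458 - 5127) - 3 = 6331 - 3 = 6328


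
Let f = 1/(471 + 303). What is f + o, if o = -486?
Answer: -376163/774 ≈ -486.00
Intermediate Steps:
f = 1/774 ≈ 0.0012920
f + o = 1/774 - 486 = -376163/774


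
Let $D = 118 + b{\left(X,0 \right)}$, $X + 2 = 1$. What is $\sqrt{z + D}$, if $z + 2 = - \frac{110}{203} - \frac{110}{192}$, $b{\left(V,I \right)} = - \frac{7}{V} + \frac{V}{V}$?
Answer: $\frac{\sqrt{2916850566}}{4872} \approx 11.085$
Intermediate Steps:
$X = -1$ ($X = -2 + 1 = -1$)
$b{\left(V,I \right)} = 1 - \frac{7}{V}$ ($b{\left(V,I \right)} = - \frac{7}{V} + 1 = 1 - \frac{7}{V}$)
$z = - \frac{60701}{19488}$ ($z = -2 - \left(\frac{55}{96} + \frac{110}{203}\right) = -2 - \frac{21725}{19488} = - \frac{60701}{19488} \approx -3.1148$)
$D = 126$ ($D = 118 + \frac{-7 - 1}{-1} = 118 - -8 = 118 + 8 = 126$)
$\sqrt{z + D} = \sqrt{- \frac{60701}{19488} + 126} = \sqrt{\frac{2394787}{19488}} = \frac{\sqrt{2916850566}}{4872}$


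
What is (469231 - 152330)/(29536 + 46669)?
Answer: 316901/76205 ≈ 4.1585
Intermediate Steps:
(469231 - 152330)/(29536 + 46669) = 316901/76205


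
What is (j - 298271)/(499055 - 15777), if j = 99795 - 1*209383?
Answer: -407859/483278 ≈ -0.84394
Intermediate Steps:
j = -109588 (j = 99795 - 209383 = -109588)
(j - 298271)/(499055 - 15777) = (-109588 - 298271)/(499055 - 15777) = -407859/483278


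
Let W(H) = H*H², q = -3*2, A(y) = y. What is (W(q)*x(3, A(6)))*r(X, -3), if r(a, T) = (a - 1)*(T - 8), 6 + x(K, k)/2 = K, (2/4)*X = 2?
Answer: -42768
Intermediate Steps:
X = 4 (X = 2*2 = 4)
x(K, k) = -12 + 2*K
q = -6
r(a, T) = (-1 + a)*(-8 + T)
W(H) = H³
(W(q)*x(3, A(6)))*r(X, -3) = ((-6)³*(-12 + 2*3))*(8 - 1*(-3) - 8*4 - 3*4) = (-216*(-12 + 6))*(8 + 3 - 32 - 12) = -216*(-6)*(-33) = 1296*(-33) = -42768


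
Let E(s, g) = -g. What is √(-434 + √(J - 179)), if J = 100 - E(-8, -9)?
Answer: √(-434 + 2*I*√22) ≈ 0.2251 + 20.834*I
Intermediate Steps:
J = 91 (J = 100 - (-1)*(-9) = 100 - 1*9 = 100 - 9 = 91)
√(-434 + √(J - 179)) = √(-434 + √(91 - 179)) = √(-434 + √(-88)) = √(-434 + 2*I*√22)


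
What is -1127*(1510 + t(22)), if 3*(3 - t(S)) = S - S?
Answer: -1705151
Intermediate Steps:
t(S) = 3 (t(S) = 3 - (S - S)/3 = 3 - ⅓*0 = 3 + 0 = 3)
-1127*(1510 + t(22)) = -1127*(1510 + 3) = -1127*1513 = -1705151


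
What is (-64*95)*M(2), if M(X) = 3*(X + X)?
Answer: -72960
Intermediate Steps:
M(X) = 6*X (M(X) = 3*(2*X) = 6*X)
(-64*95)*M(2) = (-64*95)*(6*2) = -6080*12 = -72960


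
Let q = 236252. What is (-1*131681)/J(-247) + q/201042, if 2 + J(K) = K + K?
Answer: 13295296297/49858416 ≈ 266.66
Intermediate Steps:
J(K) = -2 + 2*K (J(K) = -2 + (K + K) = -2 + 2*K)
(-1*131681)/J(-247) + q/201042 = (-1*131681)/(-2 + 2*(-247)) + 236252/201042 = -131681/(-2 - 494) + 236252*(1/201042) = -131681/(-496) + 118126/100521 = -131681*(-1/496) + 118126/100521 = 131681/496 + 118126/100521 = 13295296297/49858416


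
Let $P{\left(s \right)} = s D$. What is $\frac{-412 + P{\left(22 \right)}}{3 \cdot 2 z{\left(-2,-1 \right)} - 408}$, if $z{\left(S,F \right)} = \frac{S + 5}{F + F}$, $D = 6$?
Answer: $\frac{280}{417} \approx 0.67146$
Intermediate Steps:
$z{\left(S,F \right)} = \frac{5 + S}{2 F}$
$P{\left(s \right)} = 6 s$ ($P{\left(s \right)} = s 6 = 6 s$)
$\frac{-412 + P{\left(22 \right)}}{3 \cdot 2 z{\left(-2,-1 \right)} - 408} = \frac{-412 + 6 \cdot 22}{3 \cdot 2 \frac{5 - 2}{2 \left(-1\right)} - 408} = \frac{-412 + 132}{6 \cdot \frac{1}{2} \left(-1\right) 3 - 408} = - \frac{280}{6 \left(- \frac{3}{2}\right) - 408} = - \frac{280}{-9 - 408} = - \frac{280}{-417} = \left(-280\right) \left(- \frac{1}{417}\right) = \frac{280}{417}$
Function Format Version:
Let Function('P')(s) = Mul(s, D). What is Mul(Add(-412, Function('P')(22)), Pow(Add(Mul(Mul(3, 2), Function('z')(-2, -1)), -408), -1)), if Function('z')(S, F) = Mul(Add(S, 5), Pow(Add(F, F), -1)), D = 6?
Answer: Rational(280, 417) ≈ 0.67146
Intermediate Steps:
Function('z')(S, F) = Mul(Rational(1, 2), Pow(F, -1), Add(5, S)) (Function('z')(S, F) = Mul(Add(5, S), Pow(Mul(2, F), -1)) = Mul(Add(5, S), Mul(Rational(1, 2), Pow(F, -1))) = Mul(Rational(1, 2), Pow(F, -1), Add(5, S)))
Function('P')(s) = Mul(6, s) (Function('P')(s) = Mul(s, 6) = Mul(6, s))
Mul(Add(-412, Function('P')(22)), Pow(Add(Mul(Mul(3, 2), Function('z')(-2, -1)), -408), -1)) = Mul(Add(-412, Mul(6, 22)), Pow(Add(Mul(Mul(3, 2), Mul(Rational(1, 2), Pow(-1, -1), Add(5, -2))), -408), -1)) = Mul(Add(-412, 132), Pow(Add(Mul(6, Mul(Rational(1, 2), -1, 3)), -408), -1)) = Mul(-280, Pow(Add(Mul(6, Rational(-3, 2)), -408), -1)) = Mul(-280, Pow(Add(-9, -408), -1)) = Mul(-280, Pow(-417, -1)) = Mul(-280, Rational(-1, 417)) = Rational(280, 417)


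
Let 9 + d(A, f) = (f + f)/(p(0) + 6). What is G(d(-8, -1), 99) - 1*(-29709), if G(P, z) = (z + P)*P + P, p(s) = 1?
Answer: 1414466/49 ≈ 28867.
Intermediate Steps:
d(A, f) = -9 + 2*f/7 (d(A, f) = -9 + (f + f)/(1 + 6) = -9 + (2*f)/7 = -9 + (2*f)*(⅐) = -9 + 2*f/7)
G(P, z) = P + P*(P + z) (G(P, z) = (P + z)*P + P = P*(P + z) + P = P + P*(P + z))
G(d(-8, -1), 99) - 1*(-29709) = (-9 + (2/7)*(-1))*(1 + (-9 + (2/7)*(-1)) + 99) - 1*(-29709) = (-9 - 2/7)*(1 + (-9 - 2/7) + 99) + 29709 = -65*(1 - 65/7 + 99)/7 + 29709 = -65/7*635/7 + 29709 = -41275/49 + 29709 = 1414466/49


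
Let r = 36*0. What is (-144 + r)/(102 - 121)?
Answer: 144/19 ≈ 7.5789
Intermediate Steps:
r = 0
(-144 + r)/(102 - 121) = (-144 + 0)/(102 - 121) = -144/(-19) = -144*(-1/19) = 144/19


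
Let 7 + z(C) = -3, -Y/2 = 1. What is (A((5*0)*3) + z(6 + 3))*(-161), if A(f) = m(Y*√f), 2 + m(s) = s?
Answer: 1932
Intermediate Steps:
Y = -2 (Y = -2*1 = -2)
m(s) = -2 + s
A(f) = -2 - 2*√f
z(C) = -10 (z(C) = -7 - 3 = -10)
(A((5*0)*3) + z(6 + 3))*(-161) = ((-2 - 2*0*√3) - 10)*(-161) = ((-2 - 2*√(0*3)) - 10)*(-161) = ((-2 - 2*√0) - 10)*(-161) = ((-2 - 2*0) - 10)*(-161) = ((-2 + 0) - 10)*(-161) = (-2 - 10)*(-161) = -12*(-161) = 1932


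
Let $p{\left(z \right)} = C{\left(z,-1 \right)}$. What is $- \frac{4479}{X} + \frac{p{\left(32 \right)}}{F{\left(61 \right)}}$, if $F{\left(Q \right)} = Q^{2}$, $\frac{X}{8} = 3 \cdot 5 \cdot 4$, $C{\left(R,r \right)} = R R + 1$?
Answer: $- \frac{5391453}{595360} \approx -9.0558$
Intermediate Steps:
$C{\left(R,r \right)} = 1 + R^{2}$ ($C{\left(R,r \right)} = R^{2} + 1 = 1 + R^{2}$)
$p{\left(z \right)} = 1 + z^{2}$
$X = 480$ ($X = 8 \cdot 3 \cdot 5 \cdot 4 = 8 \cdot 15 \cdot 4 = 8 \cdot 60 = 480$)
$- \frac{4479}{X} + \frac{p{\left(32 \right)}}{F{\left(61 \right)}} = - \frac{4479}{480} + \frac{1 + 32^{2}}{61^{2}} = \left(-4479\right) \frac{1}{480} + \frac{1 + 1024}{3721} = - \frac{1493}{160} + 1025 \cdot \frac{1}{3721} = - \frac{1493}{160} + \frac{1025}{3721} = - \frac{5391453}{595360}$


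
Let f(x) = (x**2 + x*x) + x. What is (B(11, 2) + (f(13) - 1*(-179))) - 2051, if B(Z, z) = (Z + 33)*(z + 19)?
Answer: -597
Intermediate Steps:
B(Z, z) = (19 + z)*(33 + Z) (B(Z, z) = (33 + Z)*(19 + z) = (19 + z)*(33 + Z))
f(x) = x + 2*x**2 (f(x) = (x**2 + x**2) + x = 2*x**2 + x = x + 2*x**2)
(B(11, 2) + (f(13) - 1*(-179))) - 2051 = ((627 + 19*11 + 33*2 + 11*2) + (13*(1 + 2*13) - 1*(-179))) - 2051 = ((627 + 209 + 66 + 22) + (13*(1 + 26) + 179)) - 2051 = (924 + (13*27 + 179)) - 2051 = (924 + (351 + 179)) - 2051 = (924 + 530) - 2051 = 1454 - 2051 = -597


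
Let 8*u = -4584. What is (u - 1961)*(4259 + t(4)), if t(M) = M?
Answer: -10802442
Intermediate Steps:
u = -573 (u = (⅛)*(-4584) = -573)
(u - 1961)*(4259 + t(4)) = (-573 - 1961)*(4259 + 4) = -2534*4263 = -10802442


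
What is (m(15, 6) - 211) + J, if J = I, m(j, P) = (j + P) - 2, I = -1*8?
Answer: -200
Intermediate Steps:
I = -8
m(j, P) = -2 + P + j (m(j, P) = (P + j) - 2 = -2 + P + j)
J = -8
(m(15, 6) - 211) + J = ((-2 + 6 + 15) - 211) - 8 = (19 - 211) - 8 = -192 - 8 = -200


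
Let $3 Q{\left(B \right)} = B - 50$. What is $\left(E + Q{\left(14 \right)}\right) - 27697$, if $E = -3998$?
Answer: $-31707$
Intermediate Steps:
$Q{\left(B \right)} = - \frac{50}{3} + \frac{B}{3}$ ($Q{\left(B \right)} = \frac{B - 50}{3} = \frac{-50 + B}{3} = - \frac{50}{3} + \frac{B}{3}$)
$\left(E + Q{\left(14 \right)}\right) - 27697 = \left(-3998 + \left(- \frac{50}{3} + \frac{1}{3} \cdot 14\right)\right) - 27697 = \left(-3998 + \left(- \frac{50}{3} + \frac{14}{3}\right)\right) - 27697 = \left(-3998 - 12\right) - 27697 = -4010 - 27697 = -31707$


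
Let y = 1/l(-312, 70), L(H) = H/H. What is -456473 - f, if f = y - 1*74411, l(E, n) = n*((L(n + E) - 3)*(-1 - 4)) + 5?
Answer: -269353711/705 ≈ -3.8206e+5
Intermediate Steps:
L(H) = 1
l(E, n) = 5 + 10*n (l(E, n) = n*((1 - 3)*(-1 - 4)) + 5 = n*(-2*(-5)) + 5 = n*10 + 5 = 10*n + 5 = 5 + 10*n)
y = 1/705 (y = 1/(5 + 10*70) = 1/(5 + 700) = 1/705 ≈ 0.0014184)
f = -52459754/705 (f = 1/705 - 1*74411 = 1/705 - 74411 = -52459754/705 ≈ -74411.)
-456473 - f = -456473 - 1*(-52459754/705) = -456473 + 52459754/705 = -269353711/705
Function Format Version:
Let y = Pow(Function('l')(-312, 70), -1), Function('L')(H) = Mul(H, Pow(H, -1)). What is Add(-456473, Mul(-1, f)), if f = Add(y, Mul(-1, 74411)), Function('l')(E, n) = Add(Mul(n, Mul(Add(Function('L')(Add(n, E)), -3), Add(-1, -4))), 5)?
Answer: Rational(-269353711, 705) ≈ -3.8206e+5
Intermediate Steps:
Function('L')(H) = 1
Function('l')(E, n) = Add(5, Mul(10, n)) (Function('l')(E, n) = Add(Mul(n, Mul(Add(1, -3), Add(-1, -4))), 5) = Add(Mul(n, Mul(-2, -5)), 5) = Add(Mul(n, 10), 5) = Add(Mul(10, n), 5) = Add(5, Mul(10, n)))
y = Rational(1, 705) (y = Pow(Add(5, Mul(10, 70)), -1) = Pow(Add(5, 700), -1) = Pow(705, -1) = Rational(1, 705) ≈ 0.0014184)
f = Rational(-52459754, 705) (f = Add(Rational(1, 705), Mul(-1, 74411)) = Add(Rational(1, 705), -74411) = Rational(-52459754, 705) ≈ -74411.)
Add(-456473, Mul(-1, f)) = Add(-456473, Mul(-1, Rational(-52459754, 705))) = Add(-456473, Rational(52459754, 705)) = Rational(-269353711, 705)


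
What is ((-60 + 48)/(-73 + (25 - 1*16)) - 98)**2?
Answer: 2449225/256 ≈ 9567.3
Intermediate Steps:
((-60 + 48)/(-73 + (25 - 1*16)) - 98)**2 = (-12/(-73 + (25 - 16)) - 98)**2 = (-12/(-73 + 9) - 98)**2 = (-12/(-64) - 98)**2 = (-12*(-1/64) - 98)**2 = (3/16 - 98)**2 = (-1565/16)**2 = 2449225/256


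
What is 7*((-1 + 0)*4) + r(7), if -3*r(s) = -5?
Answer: -79/3 ≈ -26.333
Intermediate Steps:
r(s) = 5/3 (r(s) = -⅓*(-5) = 5/3)
7*((-1 + 0)*4) + r(7) = 7*((-1 + 0)*4) + 5/3 = 7*(-1*4) + 5/3 = 7*(-4) + 5/3 = -28 + 5/3 = -79/3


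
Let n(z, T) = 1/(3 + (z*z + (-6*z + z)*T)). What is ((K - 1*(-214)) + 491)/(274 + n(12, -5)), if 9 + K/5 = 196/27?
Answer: 2801200/1102311 ≈ 2.5412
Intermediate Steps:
K = -235/27 (K = -45 + 5*(196/27) = -45 + 980/27 = -235/27 ≈ -8.7037)
n(z, T) = 1/(3 + z² - 5*T*z) (n(z, T) = 1/(3 + (z² + (-5*z)*T)) = 1/(3 + (z² - 5*T*z)) = 1/(3 + z² - 5*T*z))
((K - 1*(-214)) + 491)/(274 + n(12, -5)) = ((-235/27 - 1*(-214)) + 491)/(274 + 1/(3 + 12² - 5*(-5)*12)) = ((-235/27 + 214) + 491)/(274 + 1/(3 + 144 + 300)) = (5543/27 + 491)/(274 + 1/447) = 18800/(27*(274 + 1/447)) = 18800/(27*(122479/447)) = (18800/27)*(447/122479) = 2801200/1102311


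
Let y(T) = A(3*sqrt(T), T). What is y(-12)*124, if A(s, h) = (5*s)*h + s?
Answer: -43896*I*sqrt(3) ≈ -76030.0*I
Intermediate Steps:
A(s, h) = s + 5*h*s (A(s, h) = 5*h*s + s = s + 5*h*s)
y(T) = 3*sqrt(T)*(1 + 5*T) (y(T) = (3*sqrt(T))*(1 + 5*T) = 3*sqrt(T)*(1 + 5*T))
y(-12)*124 = (sqrt(-12)*(3 + 15*(-12)))*124 = ((2*I*sqrt(3))*(3 - 180))*124 = ((2*I*sqrt(3))*(-177))*124 = -354*I*sqrt(3)*124 = -43896*I*sqrt(3)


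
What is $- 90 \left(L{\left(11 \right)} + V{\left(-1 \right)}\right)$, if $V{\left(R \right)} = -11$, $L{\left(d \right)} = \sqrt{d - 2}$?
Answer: $720$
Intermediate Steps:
$L{\left(d \right)} = \sqrt{-2 + d}$
$- 90 \left(L{\left(11 \right)} + V{\left(-1 \right)}\right) = - 90 \left(\sqrt{-2 + 11} - 11\right) = - 90 \left(\sqrt{9} - 11\right) = - 90 \left(3 - 11\right) = \left(-90\right) \left(-8\right) = 720$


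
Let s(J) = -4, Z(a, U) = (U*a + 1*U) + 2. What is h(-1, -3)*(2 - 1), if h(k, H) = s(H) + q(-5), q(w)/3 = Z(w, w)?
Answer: 62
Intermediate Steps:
Z(a, U) = 2 + U + U*a (Z(a, U) = (U*a + U) + 2 = (U + U*a) + 2 = 2 + U + U*a)
q(w) = 6 + 3*w + 3*w² (q(w) = 3*(2 + w + w*w) = 3*(2 + w + w²) = 6 + 3*w + 3*w²)
h(k, H) = 62 (h(k, H) = -4 + (6 + 3*(-5) + 3*(-5)²) = -4 + (6 - 15 + 3*25) = -4 + (6 - 15 + 75) = -4 + 66 = 62)
h(-1, -3)*(2 - 1) = 62*(2 - 1) = 62*1 = 62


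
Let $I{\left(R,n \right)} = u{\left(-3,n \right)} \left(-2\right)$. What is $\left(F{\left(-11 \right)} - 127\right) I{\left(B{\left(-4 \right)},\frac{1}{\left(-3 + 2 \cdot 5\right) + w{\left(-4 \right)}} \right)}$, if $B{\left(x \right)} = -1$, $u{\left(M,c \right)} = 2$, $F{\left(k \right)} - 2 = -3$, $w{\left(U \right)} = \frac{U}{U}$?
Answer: $512$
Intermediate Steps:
$w{\left(U \right)} = 1$
$F{\left(k \right)} = -1$ ($F{\left(k \right)} = 2 - 3 = -1$)
$I{\left(R,n \right)} = -4$ ($I{\left(R,n \right)} = 2 \left(-2\right) = -4$)
$\left(F{\left(-11 \right)} - 127\right) I{\left(B{\left(-4 \right)},\frac{1}{\left(-3 + 2 \cdot 5\right) + w{\left(-4 \right)}} \right)} = \left(-1 - 127\right) \left(-4\right) = \left(-128\right) \left(-4\right) = 512$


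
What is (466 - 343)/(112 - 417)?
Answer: -123/305 ≈ -0.40328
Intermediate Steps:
(466 - 343)/(112 - 417) = 123/(-305) = 123*(-1/305) = -123/305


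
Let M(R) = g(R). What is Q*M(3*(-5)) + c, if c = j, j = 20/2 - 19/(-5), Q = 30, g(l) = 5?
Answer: 819/5 ≈ 163.80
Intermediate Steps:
M(R) = 5
j = 69/5 (j = 20*(½) - 19*(-⅕) = 10 + 19/5 = 69/5 ≈ 13.800)
c = 69/5 ≈ 13.800
Q*M(3*(-5)) + c = 30*5 + 69/5 = 150 + 69/5 = 819/5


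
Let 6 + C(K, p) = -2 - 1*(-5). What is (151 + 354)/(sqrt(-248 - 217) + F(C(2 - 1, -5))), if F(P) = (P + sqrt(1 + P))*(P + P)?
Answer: 505/(18 + I*sqrt(465) - 6*I*sqrt(2)) ≈ 18.362 - 13.341*I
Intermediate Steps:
C(K, p) = -3 (C(K, p) = -6 + (-2 - 1*(-5)) = -6 + (-2 + 5) = -6 + 3 = -3)
F(P) = 2*P*(P + sqrt(1 + P)) (F(P) = (P + sqrt(1 + P))*(2*P) = 2*P*(P + sqrt(1 + P)))
(151 + 354)/(sqrt(-248 - 217) + F(C(2 - 1, -5))) = (151 + 354)/(sqrt(-248 - 217) + 2*(-3)*(-3 + sqrt(1 - 3))) = 505/(sqrt(-465) + 2*(-3)*(-3 + sqrt(-2))) = 505/(I*sqrt(465) + 2*(-3)*(-3 + I*sqrt(2))) = 505/(I*sqrt(465) + (18 - 6*I*sqrt(2))) = 505/(18 + I*sqrt(465) - 6*I*sqrt(2))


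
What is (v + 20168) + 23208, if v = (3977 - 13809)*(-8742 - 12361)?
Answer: 207528072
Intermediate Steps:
v = 207484696 (v = -9832*(-21103) = 207484696)
(v + 20168) + 23208 = (207484696 + 20168) + 23208 = 207504864 + 23208 = 207528072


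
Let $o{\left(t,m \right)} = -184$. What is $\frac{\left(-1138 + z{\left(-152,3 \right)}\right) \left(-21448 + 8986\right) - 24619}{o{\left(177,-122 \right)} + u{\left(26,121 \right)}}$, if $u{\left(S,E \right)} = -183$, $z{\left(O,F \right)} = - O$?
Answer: $- \frac{12262913}{367} \approx -33414.0$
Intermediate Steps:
$\frac{\left(-1138 + z{\left(-152,3 \right)}\right) \left(-21448 + 8986\right) - 24619}{o{\left(177,-122 \right)} + u{\left(26,121 \right)}} = \frac{\left(-1138 - -152\right) \left(-21448 + 8986\right) - 24619}{-184 - 183} = \frac{\left(-1138 + 152\right) \left(-12462\right) - 24619}{-367} = \left(\left(-986\right) \left(-12462\right) - 24619\right) \left(- \frac{1}{367}\right) = \left(12287532 - 24619\right) \left(- \frac{1}{367}\right) = 12262913 \left(- \frac{1}{367}\right) = - \frac{12262913}{367}$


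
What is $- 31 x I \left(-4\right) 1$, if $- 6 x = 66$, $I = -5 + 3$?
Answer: $2728$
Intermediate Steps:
$I = -2$
$x = -11$ ($x = \left(- \frac{1}{6}\right) 66 = -11$)
$- 31 x I \left(-4\right) 1 = \left(-31\right) \left(-11\right) \left(-2\right) \left(-4\right) 1 = 341 \cdot 8 \cdot 1 = 341 \cdot 8 = 2728$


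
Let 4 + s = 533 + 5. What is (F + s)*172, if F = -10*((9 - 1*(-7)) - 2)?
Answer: 67768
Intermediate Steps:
F = -140 (F = -10*((9 + 7) - 2) = -10*(16 - 2) = -10*14 = -140)
s = 534 (s = -4 + (533 + 5) = -4 + 538 = 534)
(F + s)*172 = (-140 + 534)*172 = 394*172 = 67768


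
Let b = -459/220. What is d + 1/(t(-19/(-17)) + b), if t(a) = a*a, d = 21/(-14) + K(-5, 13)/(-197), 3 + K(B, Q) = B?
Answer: -55658345/20973014 ≈ -2.6538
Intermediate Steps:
K(B, Q) = -3 + B
b = -459/220 (b = -459*1/220 = -459/220 ≈ -2.0864)
d = -575/394 (d = 21/(-14) + (-3 - 5)/(-197) = 21*(-1/14) - 8*(-1/197) = -3/2 + 8/197 = -575/394 ≈ -1.4594)
t(a) = a²
d + 1/(t(-19/(-17)) + b) = -575/394 + 1/((-19/(-17))² - 459/220) = -575/394 + 1/((-19*(-1/17))² - 459/220) = -575/394 + 1/((19/17)² - 459/220) = -575/394 + 1/(361/289 - 459/220) = -575/394 + 1/(-53231/63580) = -575/394 - 63580/53231 = -55658345/20973014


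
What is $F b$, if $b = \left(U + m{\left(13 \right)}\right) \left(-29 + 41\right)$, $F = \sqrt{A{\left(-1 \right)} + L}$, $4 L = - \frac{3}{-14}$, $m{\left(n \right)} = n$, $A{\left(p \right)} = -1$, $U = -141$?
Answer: $- \frac{384 i \sqrt{742}}{7} \approx - 1494.3 i$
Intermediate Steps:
$L = \frac{3}{56}$ ($L = \frac{\left(-3\right) \frac{1}{-14}}{4} = \frac{\left(-3\right) \left(- \frac{1}{14}\right)}{4} = \frac{1}{4} \cdot \frac{3}{14} = \frac{3}{56} \approx 0.053571$)
$F = \frac{i \sqrt{742}}{28}$ ($F = \sqrt{-1 + \frac{3}{56}} = \sqrt{- \frac{53}{56}} = \frac{i \sqrt{742}}{28} \approx 0.97285 i$)
$b = -1536$ ($b = \left(-141 + 13\right) \left(-29 + 41\right) = \left(-128\right) 12 = -1536$)
$F b = \frac{i \sqrt{742}}{28} \left(-1536\right) = - \frac{384 i \sqrt{742}}{7}$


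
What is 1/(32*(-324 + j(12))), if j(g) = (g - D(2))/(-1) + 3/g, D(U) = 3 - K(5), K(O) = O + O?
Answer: -1/10968 ≈ -9.1174e-5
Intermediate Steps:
K(O) = 2*O
D(U) = -7 (D(U) = 3 - 2*5 = 3 - 1*10 = 3 - 10 = -7)
j(g) = -7 - g + 3/g (j(g) = (g - 1*(-7))/(-1) + 3/g = (g + 7)*(-1) + 3/g = (7 + g)*(-1) + 3/g = (-7 - g) + 3/g = -7 - g + 3/g)
1/(32*(-324 + j(12))) = 1/(32*(-324 + (-7 - 1*12 + 3/12))) = 1/(32*(-324 + (-7 - 12 + 3*(1/12)))) = 1/(32*(-324 + (-7 - 12 + ¼))) = 1/(32*(-324 - 75/4)) = 1/(32*(-1371/4)) = 1/(-10968) = -1/10968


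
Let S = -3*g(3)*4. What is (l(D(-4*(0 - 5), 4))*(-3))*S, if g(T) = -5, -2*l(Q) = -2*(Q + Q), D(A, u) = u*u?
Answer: -5760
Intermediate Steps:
D(A, u) = u²
l(Q) = 2*Q (l(Q) = -(-1)*(Q + Q) = -(-1)*2*Q = -(-2)*Q = 2*Q)
S = 60 (S = -3*(-5)*4 = 15*4 = 60)
(l(D(-4*(0 - 5), 4))*(-3))*S = ((2*4²)*(-3))*60 = ((2*16)*(-3))*60 = (32*(-3))*60 = -96*60 = -5760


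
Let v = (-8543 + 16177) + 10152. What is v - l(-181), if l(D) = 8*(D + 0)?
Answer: 19234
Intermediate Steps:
l(D) = 8*D
v = 17786 (v = 7634 + 10152 = 17786)
v - l(-181) = 17786 - 8*(-181) = 17786 - 1*(-1448) = 17786 + 1448 = 19234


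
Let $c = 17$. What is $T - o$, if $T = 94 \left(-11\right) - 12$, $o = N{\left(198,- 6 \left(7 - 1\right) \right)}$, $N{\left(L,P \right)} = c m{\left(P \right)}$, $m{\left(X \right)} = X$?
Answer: $-434$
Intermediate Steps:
$N{\left(L,P \right)} = 17 P$
$o = -612$ ($o = 17 \left(- 6 \left(7 - 1\right)\right) = 17 \left(\left(-6\right) 6\right) = 17 \left(-36\right) = -612$)
$T = -1046$ ($T = -1034 - 12 = -1046$)
$T - o = -1046 - -612 = -1046 + 612 = -434$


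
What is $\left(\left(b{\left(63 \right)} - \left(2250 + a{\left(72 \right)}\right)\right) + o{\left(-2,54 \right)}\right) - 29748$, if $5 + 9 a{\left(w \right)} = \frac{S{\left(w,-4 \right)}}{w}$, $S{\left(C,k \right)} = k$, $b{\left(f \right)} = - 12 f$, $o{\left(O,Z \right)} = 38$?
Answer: $- \frac{5299901}{162} \approx -32715.0$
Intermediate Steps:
$a{\left(w \right)} = - \frac{5}{9} - \frac{4}{9 w}$ ($a{\left(w \right)} = - \frac{5}{9} + \frac{\left(-4\right) \frac{1}{w}}{9} = - \frac{5}{9} - \frac{4}{9 w}$)
$\left(\left(b{\left(63 \right)} - \left(2250 + a{\left(72 \right)}\right)\right) + o{\left(-2,54 \right)}\right) - 29748 = \left(\left(\left(-12\right) 63 - \left(2250 + \frac{-4 - 360}{9 \cdot 72}\right)\right) + 38\right) - 29748 = \left(\left(-756 - \left(2250 + \frac{1}{9} \cdot \frac{1}{72} \left(-4 - 360\right)\right)\right) + 38\right) - 29748 = \left(\left(-756 - \left(2250 + \frac{1}{9} \cdot \frac{1}{72} \left(-364\right)\right)\right) + 38\right) - 29748 = \left(\left(-756 - \frac{364409}{162}\right) + 38\right) - 29748 = \left(- \frac{486881}{162} + 38\right) - 29748 = - \frac{480725}{162} - 29748 = - \frac{5299901}{162}$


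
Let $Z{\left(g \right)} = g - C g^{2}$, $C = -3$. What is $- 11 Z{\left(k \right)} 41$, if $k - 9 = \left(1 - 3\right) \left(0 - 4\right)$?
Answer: $-398684$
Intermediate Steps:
$k = 17$ ($k = 9 + \left(1 - 3\right) \left(0 - 4\right) = 9 + \left(1 - 3\right) \left(-4\right) = 9 - -8 = 9 + 8 = 17$)
$Z{\left(g \right)} = g + 3 g^{2}$ ($Z{\left(g \right)} = g - - 3 g^{2} = g + 3 g^{2}$)
$- 11 Z{\left(k \right)} 41 = - 11 \cdot 17 \left(1 + 3 \cdot 17\right) 41 = - 11 \cdot 17 \left(1 + 51\right) 41 = - 11 \cdot 17 \cdot 52 \cdot 41 = \left(-11\right) 884 \cdot 41 = \left(-9724\right) 41 = -398684$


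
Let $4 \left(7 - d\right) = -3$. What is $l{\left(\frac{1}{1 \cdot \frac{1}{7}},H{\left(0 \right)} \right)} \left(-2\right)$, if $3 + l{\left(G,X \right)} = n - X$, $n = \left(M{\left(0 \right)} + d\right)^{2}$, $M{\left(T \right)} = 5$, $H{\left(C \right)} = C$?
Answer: $- \frac{2553}{8} \approx -319.13$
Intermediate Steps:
$d = \frac{31}{4}$ ($d = 7 - - \frac{3}{4} = 7 + \frac{3}{4} = \frac{31}{4} \approx 7.75$)
$n = \frac{2601}{16}$ ($n = \left(5 + \frac{31}{4}\right)^{2} = \left(\frac{51}{4}\right)^{2} = \frac{2601}{16} \approx 162.56$)
$l{\left(G,X \right)} = \frac{2553}{16} - X$ ($l{\left(G,X \right)} = -3 - \left(- \frac{2601}{16} + X\right) = \frac{2553}{16} - X$)
$l{\left(\frac{1}{1 \cdot \frac{1}{7}},H{\left(0 \right)} \right)} \left(-2\right) = \left(\frac{2553}{16} - 0\right) \left(-2\right) = \left(\frac{2553}{16} + 0\right) \left(-2\right) = \frac{2553}{16} \left(-2\right) = - \frac{2553}{8}$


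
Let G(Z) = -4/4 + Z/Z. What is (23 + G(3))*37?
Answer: 851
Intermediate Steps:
G(Z) = 0 (G(Z) = -4*¼ + 1 = -1 + 1 = 0)
(23 + G(3))*37 = (23 + 0)*37 = 23*37 = 851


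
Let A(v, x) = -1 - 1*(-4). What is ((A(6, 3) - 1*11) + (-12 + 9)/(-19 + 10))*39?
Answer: -299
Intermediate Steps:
A(v, x) = 3 (A(v, x) = -1 + 4 = 3)
((A(6, 3) - 1*11) + (-12 + 9)/(-19 + 10))*39 = ((3 - 1*11) + (-12 + 9)/(-19 + 10))*39 = ((3 - 11) - 3/(-9))*39 = (-8 - 3*(-⅑))*39 = (-8 + ⅓)*39 = -23/3*39 = -299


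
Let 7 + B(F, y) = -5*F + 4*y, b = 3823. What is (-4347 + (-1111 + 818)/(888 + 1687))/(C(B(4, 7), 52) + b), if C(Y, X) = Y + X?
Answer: -5596909/4990350 ≈ -1.1215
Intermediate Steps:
B(F, y) = -7 - 5*F + 4*y (B(F, y) = -7 + (-5*F + 4*y) = -7 - 5*F + 4*y)
C(Y, X) = X + Y
(-4347 + (-1111 + 818)/(888 + 1687))/(C(B(4, 7), 52) + b) = (-4347 + (-1111 + 818)/(888 + 1687))/((52 + (-7 - 5*4 + 4*7)) + 3823) = (-4347 - 293/2575)/((52 + (-7 - 20 + 28)) + 3823) = (-4347 - 293*1/2575)/((52 + 1) + 3823) = (-4347 - 293/2575)/(53 + 3823) = -11193818/2575/3876 = -11193818/2575*1/3876 = -5596909/4990350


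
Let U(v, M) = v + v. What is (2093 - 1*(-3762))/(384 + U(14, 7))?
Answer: 5855/412 ≈ 14.211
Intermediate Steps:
U(v, M) = 2*v
(2093 - 1*(-3762))/(384 + U(14, 7)) = (2093 - 1*(-3762))/(384 + 2*14) = (2093 + 3762)/(384 + 28) = 5855/412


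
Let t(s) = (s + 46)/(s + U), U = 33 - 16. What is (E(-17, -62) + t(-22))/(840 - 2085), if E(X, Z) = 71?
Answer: -331/6225 ≈ -0.053173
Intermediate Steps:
U = 17
t(s) = (46 + s)/(17 + s) (t(s) = (s + 46)/(s + 17) = (46 + s)/(17 + s))
(E(-17, -62) + t(-22))/(840 - 2085) = (71 + (46 - 22)/(17 - 22))/(840 - 2085) = (71 + 24/(-5))/(-1245) = (71 - 1/5*24)*(-1/1245) = (71 - 24/5)*(-1/1245) = (331/5)*(-1/1245) = -331/6225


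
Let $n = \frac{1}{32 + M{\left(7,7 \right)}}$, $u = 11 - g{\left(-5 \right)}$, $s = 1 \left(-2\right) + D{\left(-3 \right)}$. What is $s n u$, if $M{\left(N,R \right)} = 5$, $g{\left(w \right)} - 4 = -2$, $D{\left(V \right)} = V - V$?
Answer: $- \frac{18}{37} \approx -0.48649$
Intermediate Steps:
$D{\left(V \right)} = 0$
$g{\left(w \right)} = 2$ ($g{\left(w \right)} = 4 - 2 = 2$)
$s = -2$ ($s = 1 \left(-2\right) + 0 = -2 + 0 = -2$)
$u = 9$ ($u = 11 - 2 = 9$)
$n = \frac{1}{37}$ ($n = \frac{1}{32 + 5} = \frac{1}{37} \approx 0.027027$)
$s n u = \left(-2\right) \frac{1}{37} \cdot 9 = \left(- \frac{2}{37}\right) 9 = - \frac{18}{37}$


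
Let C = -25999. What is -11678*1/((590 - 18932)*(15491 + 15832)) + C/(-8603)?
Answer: 7468607027684/2471325593499 ≈ 3.0221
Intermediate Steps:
-11678*1/((590 - 18932)*(15491 + 15832)) + C/(-8603) = -11678*1/((590 - 18932)*(15491 + 15832)) - 25999/(-8603) = -11678/((-18342*31323)) - 25999*(-1/8603) = -11678/(-574526466) + 25999/8603 = -11678*(-1/574526466) + 25999/8603 = 5839/287263233 + 25999/8603 = 7468607027684/2471325593499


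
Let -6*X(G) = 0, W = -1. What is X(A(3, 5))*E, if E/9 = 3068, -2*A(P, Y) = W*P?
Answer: 0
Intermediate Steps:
A(P, Y) = P/2 (A(P, Y) = -(-1)*P/2 = P/2)
X(G) = 0 (X(G) = -1/6*0 = 0)
E = 27612 (E = 9*3068 = 27612)
X(A(3, 5))*E = 0*27612 = 0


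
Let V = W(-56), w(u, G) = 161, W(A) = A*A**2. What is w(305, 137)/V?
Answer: -23/25088 ≈ -0.00091677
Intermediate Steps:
W(A) = A**3
V = -175616 (V = (-56)**3 = -175616)
w(305, 137)/V = 161/(-175616) = 161*(-1/175616) = -23/25088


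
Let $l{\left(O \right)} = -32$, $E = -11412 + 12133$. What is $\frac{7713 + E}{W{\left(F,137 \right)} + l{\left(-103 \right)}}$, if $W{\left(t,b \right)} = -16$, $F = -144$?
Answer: $- \frac{4217}{24} \approx -175.71$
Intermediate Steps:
$E = 721$
$\frac{7713 + E}{W{\left(F,137 \right)} + l{\left(-103 \right)}} = \frac{7713 + 721}{-16 - 32} = \frac{8434}{-48} = 8434 \left(- \frac{1}{48}\right) = - \frac{4217}{24}$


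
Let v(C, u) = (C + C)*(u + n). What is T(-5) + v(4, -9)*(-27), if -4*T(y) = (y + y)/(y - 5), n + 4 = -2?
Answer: 12959/4 ≈ 3239.8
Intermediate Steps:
n = -6 (n = -4 - 2 = -6)
T(y) = -y/(2*(-5 + y)) (T(y) = -(y + y)/(4*(y - 5)) = -2*y/(4*(-5 + y)) = -y/(2*(-5 + y)))
v(C, u) = 2*C*(-6 + u) (v(C, u) = (C + C)*(u - 6) = (2*C)*(-6 + u) = 2*C*(-6 + u))
T(-5) + v(4, -9)*(-27) = -1*(-5)/(-10 + 2*(-5)) + (2*4*(-6 - 9))*(-27) = -1*(-5)/(-10 - 10) + (2*4*(-15))*(-27) = -1*(-5)/(-20) - 120*(-27) = -1*(-5)*(-1/20) + 3240 = -1/4 + 3240 = 12959/4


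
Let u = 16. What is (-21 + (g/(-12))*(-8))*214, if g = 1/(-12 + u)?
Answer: -13375/3 ≈ -4458.3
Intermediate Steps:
g = ¼ (g = 1/(-12 + 16) = 1/4 = ¼ ≈ 0.25000)
(-21 + (g/(-12))*(-8))*214 = (-21 + ((¼)/(-12))*(-8))*214 = (-21 + ((¼)*(-1/12))*(-8))*214 = (-21 - 1/48*(-8))*214 = (-21 + ⅙)*214 = -125/6*214 = -13375/3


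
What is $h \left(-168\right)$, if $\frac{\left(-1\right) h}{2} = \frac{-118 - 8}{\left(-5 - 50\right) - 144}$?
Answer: $\frac{42336}{199} \approx 212.74$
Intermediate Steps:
$h = - \frac{252}{199}$ ($h = - 2 \frac{-118 - 8}{\left(-5 - 50\right) - 144} = - 2 \left(- \frac{126}{-55 - 144}\right) = - 2 \left(- \frac{126}{-199}\right) = - 2 \left(\left(-126\right) \left(- \frac{1}{199}\right)\right) = \left(-2\right) \frac{126}{199} = - \frac{252}{199} \approx -1.2663$)
$h \left(-168\right) = \left(- \frac{252}{199}\right) \left(-168\right) = \frac{42336}{199}$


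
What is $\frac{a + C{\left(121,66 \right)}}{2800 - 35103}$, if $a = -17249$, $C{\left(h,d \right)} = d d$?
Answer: $\frac{12893}{32303} \approx 0.39913$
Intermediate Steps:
$C{\left(h,d \right)} = d^{2}$
$\frac{a + C{\left(121,66 \right)}}{2800 - 35103} = \frac{-17249 + 66^{2}}{2800 - 35103} = \frac{-17249 + 4356}{-32303} = \left(-12893\right) \left(- \frac{1}{32303}\right) = \frac{12893}{32303}$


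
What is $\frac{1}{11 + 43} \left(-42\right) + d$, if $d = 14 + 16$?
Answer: $\frac{263}{9} \approx 29.222$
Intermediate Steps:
$d = 30$
$\frac{1}{11 + 43} \left(-42\right) + d = \frac{1}{11 + 43} \left(-42\right) + 30 = \frac{1}{54} \left(-42\right) + 30 = - \frac{7}{9} + 30 = \frac{263}{9}$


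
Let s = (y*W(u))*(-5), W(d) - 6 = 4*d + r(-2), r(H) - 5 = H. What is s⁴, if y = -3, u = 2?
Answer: 4228250625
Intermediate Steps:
r(H) = 5 + H
W(d) = 9 + 4*d (W(d) = 6 + (4*d + (5 - 2)) = 6 + (4*d + 3) = 6 + (3 + 4*d) = 9 + 4*d)
s = 255 (s = -3*(9 + 4*2)*(-5) = -3*(9 + 8)*(-5) = -3*17*(-5) = -51*(-5) = 255)
s⁴ = 255⁴ = 4228250625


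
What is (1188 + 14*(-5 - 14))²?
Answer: 850084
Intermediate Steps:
(1188 + 14*(-5 - 14))² = (1188 + 14*(-19))² = (1188 - 266)² = 922² = 850084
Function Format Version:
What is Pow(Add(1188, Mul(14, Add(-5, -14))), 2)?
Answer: 850084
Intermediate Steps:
Pow(Add(1188, Mul(14, Add(-5, -14))), 2) = Pow(Add(1188, Mul(14, -19)), 2) = Pow(Add(1188, -266), 2) = Pow(922, 2) = 850084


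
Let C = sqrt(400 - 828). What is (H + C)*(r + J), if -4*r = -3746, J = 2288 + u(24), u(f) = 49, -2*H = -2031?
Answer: 13296957/4 + 6547*I*sqrt(107) ≈ 3.3242e+6 + 67723.0*I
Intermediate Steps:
H = 2031/2 (H = -1/2*(-2031) = 2031/2 ≈ 1015.5)
C = 2*I*sqrt(107) (C = sqrt(-428) = 2*I*sqrt(107) ≈ 20.688*I)
J = 2337 (J = 2288 + 49 = 2337)
r = 1873/2 (r = -1/4*(-3746) = 1873/2 ≈ 936.50)
(H + C)*(r + J) = (2031/2 + 2*I*sqrt(107))*(1873/2 + 2337) = (2031/2 + 2*I*sqrt(107))*(6547/2) = 13296957/4 + 6547*I*sqrt(107)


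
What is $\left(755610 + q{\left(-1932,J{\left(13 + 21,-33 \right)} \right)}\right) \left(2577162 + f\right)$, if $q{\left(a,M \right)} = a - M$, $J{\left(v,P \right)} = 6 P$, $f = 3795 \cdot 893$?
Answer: $4497697341972$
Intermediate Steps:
$f = 3388935$
$\left(755610 + q{\left(-1932,J{\left(13 + 21,-33 \right)} \right)}\right) \left(2577162 + f\right) = \left(755610 - \left(1932 + 6 \left(-33\right)\right)\right) \left(2577162 + 3388935\right) = \left(755610 - 1734\right) 5966097 = 753876 \cdot 5966097 = 4497697341972$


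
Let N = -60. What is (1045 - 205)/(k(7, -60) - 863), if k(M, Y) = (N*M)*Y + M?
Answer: 105/3043 ≈ 0.034505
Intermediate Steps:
k(M, Y) = M - 60*M*Y (k(M, Y) = (-60*M)*Y + M = -60*M*Y + M = M - 60*M*Y)
(1045 - 205)/(k(7, -60) - 863) = (1045 - 205)/(7*(1 - 60*(-60)) - 863) = 840/(7*(1 + 3600) - 863) = 840/(7*3601 - 863) = 840/(25207 - 863) = 840/24344 = 840*(1/24344) = 105/3043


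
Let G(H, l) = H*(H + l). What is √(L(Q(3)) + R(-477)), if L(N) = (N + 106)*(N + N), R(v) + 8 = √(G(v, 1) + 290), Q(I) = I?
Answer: √(646 + √227342) ≈ 33.508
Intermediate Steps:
R(v) = -8 + √(290 + v*(1 + v)) (R(v) = -8 + √(v*(v + 1) + 290) = -8 + √(v*(1 + v) + 290) = -8 + √(290 + v*(1 + v)))
L(N) = 2*N*(106 + N) (L(N) = (106 + N)*(2*N) = 2*N*(106 + N))
√(L(Q(3)) + R(-477)) = √(2*3*(106 + 3) + (-8 + √(290 - 477*(1 - 477)))) = √(2*3*109 + (-8 + √(290 - 477*(-476)))) = √(654 + (-8 + √(290 + 227052))) = √(654 + (-8 + √227342)) = √(646 + √227342)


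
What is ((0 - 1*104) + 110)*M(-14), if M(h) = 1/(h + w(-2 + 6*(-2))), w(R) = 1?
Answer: -6/13 ≈ -0.46154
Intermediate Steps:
M(h) = 1/(1 + h) (M(h) = 1/(h + 1) = 1/(1 + h))
((0 - 1*104) + 110)*M(-14) = ((0 - 1*104) + 110)/(1 - 14) = ((0 - 104) + 110)/(-13) = (-104 + 110)*(-1/13) = 6*(-1/13) = -6/13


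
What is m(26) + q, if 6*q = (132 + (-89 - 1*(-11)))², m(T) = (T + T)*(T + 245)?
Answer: 14578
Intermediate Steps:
m(T) = 2*T*(245 + T) (m(T) = (2*T)*(245 + T) = 2*T*(245 + T))
q = 486 (q = (132 + (-89 - 1*(-11)))²/6 = (132 + (-89 + 11))²/6 = (132 - 78)²/6 = (⅙)*54² = (⅙)*2916 = 486)
m(26) + q = 2*26*(245 + 26) + 486 = 2*26*271 + 486 = 14092 + 486 = 14578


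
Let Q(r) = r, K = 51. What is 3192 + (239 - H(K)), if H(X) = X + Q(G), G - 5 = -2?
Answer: 3377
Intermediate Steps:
G = 3 (G = 5 - 2 = 3)
H(X) = 3 + X (H(X) = X + 3 = 3 + X)
3192 + (239 - H(K)) = 3192 + (239 - (3 + 51)) = 3192 + (239 - 1*54) = 3192 + (239 - 54) = 3192 + 185 = 3377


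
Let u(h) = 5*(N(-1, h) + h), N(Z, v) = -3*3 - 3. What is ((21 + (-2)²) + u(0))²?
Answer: 1225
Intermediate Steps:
N(Z, v) = -12 (N(Z, v) = -9 - 3 = -12)
u(h) = -60 + 5*h (u(h) = 5*(-12 + h) = -60 + 5*h)
((21 + (-2)²) + u(0))² = ((21 + (-2)²) + (-60 + 5*0))² = ((21 + 4) + (-60 + 0))² = (25 - 60)² = (-35)² = 1225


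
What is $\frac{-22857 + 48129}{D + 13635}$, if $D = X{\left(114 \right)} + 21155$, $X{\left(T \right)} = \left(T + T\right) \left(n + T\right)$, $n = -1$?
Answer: $\frac{972}{2329} \approx 0.41735$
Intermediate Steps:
$X{\left(T \right)} = 2 T \left(-1 + T\right)$ ($X{\left(T \right)} = \left(T + T\right) \left(-1 + T\right) = 2 T \left(-1 + T\right)$)
$D = 46919$ ($D = 2 \cdot 114 \left(-1 + 114\right) + 21155 = 2 \cdot 114 \cdot 113 + 21155 = 25764 + 21155 = 46919$)
$\frac{-22857 + 48129}{D + 13635} = \frac{-22857 + 48129}{46919 + 13635} = \frac{25272}{60554} = 25272 \cdot \frac{1}{60554} = \frac{972}{2329}$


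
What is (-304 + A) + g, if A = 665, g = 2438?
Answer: 2799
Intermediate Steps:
(-304 + A) + g = (-304 + 665) + 2438 = 361 + 2438 = 2799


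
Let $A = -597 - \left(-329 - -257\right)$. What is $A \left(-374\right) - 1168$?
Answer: $195182$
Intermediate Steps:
$A = -525$ ($A = -597 - \left(-329 + 257\right) = -597 - -72 = -597 + 72 = -525$)
$A \left(-374\right) - 1168 = \left(-525\right) \left(-374\right) - 1168 = 196350 - 1168 = 195182$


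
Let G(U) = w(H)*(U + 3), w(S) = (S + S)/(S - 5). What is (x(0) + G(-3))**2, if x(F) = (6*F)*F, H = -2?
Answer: 0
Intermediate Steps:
x(F) = 6*F**2
w(S) = 2*S/(-5 + S) (w(S) = (2*S)/(-5 + S) = 2*S/(-5 + S))
G(U) = 12/7 + 4*U/7 (G(U) = (2*(-2)/(-5 - 2))*(U + 3) = (2*(-2)/(-7))*(3 + U) = (2*(-2)*(-1/7))*(3 + U) = 4*(3 + U)/7 = 12/7 + 4*U/7)
(x(0) + G(-3))**2 = (6*0**2 + (12/7 + (4/7)*(-3)))**2 = (6*0 + (12/7 - 12/7))**2 = (0 + 0)**2 = 0**2 = 0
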